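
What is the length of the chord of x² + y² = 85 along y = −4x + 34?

Express y = −4x + 34 and substitute into the circle:
17x² − 272x + 1071 = 0  ⟹  x² − 16x + 63 = 0
x = 9 or x = 7, giving (9, −2) and (7, 6).
Chord length = distance between (9, −2) and (7, 6) = √68 = 2√17.

2√17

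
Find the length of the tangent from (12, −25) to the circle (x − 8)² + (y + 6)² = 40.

Centre (8, −6), r² = 40. |PO|² = (4)² + (−19)² = 377.
Power of the point: PT² = |PO|² − r² = 337, so PT = √337.

√337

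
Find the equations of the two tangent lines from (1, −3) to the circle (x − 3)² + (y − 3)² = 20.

x − 2y = 7 and 2x + y = −1

A line y − (−3) = m(x − (1)) is tangent when its distance from (3, 3) is 2√5:
(2m − (6))² = 20(m² + 1)
2m² + 3m − 2 = 0, so m = 1/2 or m = −2.
Through (1, −3) these give x − 2y = 7 and 2x + y = −1.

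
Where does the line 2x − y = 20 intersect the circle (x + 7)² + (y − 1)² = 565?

(−1, −22) and (15, 10)

From the line, y = 2x − 20. Substituting:
5x² − 70x − 75 = 0  ⟹  x² − 14x − 15 = 0
x = 15 or x = −1, giving (15, 10) and (−1, −22).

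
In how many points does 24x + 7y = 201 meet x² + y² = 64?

0

Substituting the line into the circle gives 625x² − 9648x + 37265 = 0.
Δ = 93083904 − 93162500 = −78596.
No real roots: the line does not meet the circle.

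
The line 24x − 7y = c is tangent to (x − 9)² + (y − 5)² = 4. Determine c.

Tangency holds when the distance from the centre (9, 5) to the line equals the radius 2:
|24·9 − 7·5 − c| / √625 = 2
|c − (181)| = 2·25, so c = 231 or c = 131.

c = 131 or c = 231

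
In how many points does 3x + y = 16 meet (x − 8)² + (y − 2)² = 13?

2

d² = (3·8 + 1·2 − (16))²/10 = 10; r² = 13.
Since d² < r², the line cuts the circle twice.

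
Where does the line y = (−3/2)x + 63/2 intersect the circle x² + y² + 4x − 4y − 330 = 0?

(11, 15) and (15, 9)

From the line, y = (63 − 3x)/2. Substituting:
13x² − 338x + 2145 = 0  ⟹  x² − 26x + 165 = 0
x = 15 or x = 11, giving (15, 9) and (11, 15).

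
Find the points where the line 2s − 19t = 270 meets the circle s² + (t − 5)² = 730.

From the line, t = (−270 + 2s)/19. Substituting:
365s² − 1460s − 130305 = 0  ⟹  s² − 4s − 357 = 0
s = 21 or s = −17, giving (21, −12) and (−17, −16).

(−17, −16) and (21, −12)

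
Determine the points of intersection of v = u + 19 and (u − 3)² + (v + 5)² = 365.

(−11, 8) and (−10, 9)

Substitute v = u + 19:
2u² + 42u + 220 = 0  ⟹  u² + 21u + 110 = 0
u = −10 or u = −11, giving (−10, 9) and (−11, 8).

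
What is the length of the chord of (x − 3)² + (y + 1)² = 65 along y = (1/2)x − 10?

Express y = (−20 + x)/2 and substitute into the circle:
5x² − 60x + 100 = 0  ⟹  x² − 12x + 20 = 0
x = 10 or x = 2, giving (10, −5) and (2, −9).
|(10, −5) − (2, −9)| = √((8)² + (4)²) = 4√5.

4√5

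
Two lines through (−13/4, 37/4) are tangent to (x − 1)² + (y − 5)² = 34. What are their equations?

3x − 5y = −56 and 5x − 3y = −44

Let a tangent through (−13/4, 37/4) have slope m. Its distance from (1, 5) must equal √34:
(17/4m − (−17/4))² = 34(m² + 1)
15m² − 34m + 15 = 0, so m = 3/5 or m = 5/3.
Through (−13/4, 37/4) these give 3x − 5y = −56 and 5x − 3y = −44.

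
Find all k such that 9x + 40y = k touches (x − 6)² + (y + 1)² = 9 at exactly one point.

k = −109 or k = 137

The line touches the circle iff its distance from (6, −1) is 3:
|9·6 + 40·(−1) − k| / √1681 = 3
|k − (14)| = 3·41, so k = 137 or k = −109.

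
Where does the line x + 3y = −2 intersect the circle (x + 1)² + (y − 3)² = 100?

Substitute y = (−2 − x)/3:
10x² + 40x − 770 = 0  ⟹  x² + 4x − 77 = 0
x = 7 or x = −11, giving (7, −3) and (−11, 3).

(−11, 3) and (7, −3)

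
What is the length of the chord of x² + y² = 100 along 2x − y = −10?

8√5

Substitute y = 2x + 10:
5x² + 40x = 0  ⟹  x² + 8x = 0
x = 0 or x = −8, giving (0, 10) and (−8, −6).
|(0, 10) − (−8, −6)| = √((8)² + (16)²) = 8√5.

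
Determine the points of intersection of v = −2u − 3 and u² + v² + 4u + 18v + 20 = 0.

(−1, −1) and (5, −13)

Express v = −2u − 3 and substitute into the circle:
5u² − 20u − 25 = 0  ⟹  u² − 4u − 5 = 0
u = 5 or u = −1, giving (5, −13) and (−1, −1).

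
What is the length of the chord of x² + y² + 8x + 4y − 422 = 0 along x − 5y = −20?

8√26

The distance from (−4, −2) to the line is 26/√26, and r² = 442.
Chord = 2√(r² − d²) = 2·√(416) = 8√26.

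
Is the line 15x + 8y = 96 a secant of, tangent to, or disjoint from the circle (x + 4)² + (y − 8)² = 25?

disjoint

Substituting the line into the circle gives 289x² − 448x + 448 = 0.
Discriminant = (−448)² − 4·289·(448) = −317184 < 0.
No real roots: the line does not meet the circle.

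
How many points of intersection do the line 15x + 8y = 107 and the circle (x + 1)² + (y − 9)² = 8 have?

d² = (15·(−1) + 8·9 − (107))²/289 = 2500/289; r² = 8.
Since d² > r², the line lies outside the circle.

0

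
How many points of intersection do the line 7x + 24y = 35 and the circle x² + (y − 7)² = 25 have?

0

Substituting the line into the circle gives 625x² + 1862x + 3289 = 0.
Discriminant = (1862)² − 4·625·(3289) = −4755456 < 0.
No real roots: the line does not meet the circle.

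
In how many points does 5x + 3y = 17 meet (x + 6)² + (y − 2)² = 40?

Substituting the line into the circle gives 34x² − 2x + 85 = 0.
Discriminant = (−2)² − 4·34·(85) = −11556 < 0.
No real roots: the line does not meet the circle.

0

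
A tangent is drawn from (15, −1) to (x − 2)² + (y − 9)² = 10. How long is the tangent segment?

With centre O = (2, 9), |OP|² = 269 and r² = 10.
The tangent meets the radius at right angles, so tangent² = |PO|² − r² = 269 − 10 = 259.

√259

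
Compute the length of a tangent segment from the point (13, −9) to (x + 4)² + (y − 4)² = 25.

Centre (−4, 4), r² = 25. |PO|² = (17)² + (−13)² = 458.
By the tangent–radius right angle, tangent length = √(|PO|² − r²) = √433.

√433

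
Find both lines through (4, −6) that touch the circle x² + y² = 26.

Write the tangent as mx − y + (−6 − m·(4)) = 0 and set its distance from the centre to √26:
[m·(−4) − (6)]² = 26(m² + 1)
5m² − 24m − 5 = 0, so m = 5 or m = −1/5.
With m = 5: 5x − y = 26. With m = −1/5: x + 5y = −26.

5x − y = 26 and x + 5y = −26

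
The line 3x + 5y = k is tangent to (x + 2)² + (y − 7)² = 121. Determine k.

k = 29 ± 11√34

The line touches the circle iff its distance from (−2, 7) is 11:
|3·(−2) + 5·7 − k| / √34 = 11
|k − (29)| = 11√34.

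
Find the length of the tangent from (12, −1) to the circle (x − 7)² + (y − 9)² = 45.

With centre O = (7, 9), |OP|² = 125 and r² = 45.
The tangent meets the radius at right angles, so tangent² = |PO|² − r² = 125 − 45 = 80.

4√5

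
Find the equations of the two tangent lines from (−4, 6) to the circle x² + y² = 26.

Write the tangent as mx − y + (6 − m·(−4)) = 0 and set its distance from the centre to √26:
(4m − (−6))² = 26(m² + 1)
5m² − 24m − 5 = 0, so m = 5 or m = −1/5.
Through (−4, 6) these give 5x − y = −26 and x + 5y = 26.

5x − y = −26 and x + 5y = 26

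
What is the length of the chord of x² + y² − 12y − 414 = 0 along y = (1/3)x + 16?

The distance from (0, 6) to the line is 30/√10, and r² = 450.
Half the chord is √(r² − d²) = √(360), so the full chord is 12√10.

12√10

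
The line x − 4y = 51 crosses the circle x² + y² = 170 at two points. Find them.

Express y = (−51 + x)/4 and substitute into the circle:
17x² − 102x − 119 = 0  ⟹  x² − 6x − 7 = 0
x = 7 or x = −1, giving (7, −11) and (−1, −13).

(−1, −13) and (7, −11)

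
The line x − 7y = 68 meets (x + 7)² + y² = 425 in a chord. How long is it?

25√2

Centre (−7, 0), r² = 425. Perpendicular distance d from centre to line = |−75| / √50 = 75/√50.
Chord = 2√(r² − d²) = 2·√(625/2) = 25√2.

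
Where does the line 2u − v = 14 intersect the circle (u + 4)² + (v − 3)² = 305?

(0, −14) and (12, 10)

From the line, v = 2u − 14. Substituting:
5u² − 60u = 0  ⟹  u² − 12u = 0
u = 12 or u = 0, giving (12, 10) and (0, −14).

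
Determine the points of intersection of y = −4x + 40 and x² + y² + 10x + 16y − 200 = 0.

Express y = −4x + 40 and substitute into the circle:
17x² − 374x + 2040 = 0  ⟹  x² − 22x + 120 = 0
x = 12 or x = 10, giving (12, −8) and (10, 0).

(10, 0) and (12, −8)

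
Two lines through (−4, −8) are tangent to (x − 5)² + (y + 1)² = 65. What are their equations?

Let a tangent through (−4, −8) have slope m. Its distance from (5, −1) must equal √65:
[m·(9) − (7)]² = 65(m² + 1)
8m² − 63m − 8 = 0, so m = 8 or m = −1/8.
With m = 8: 8x − y = −24. With m = −1/8: x + 8y = −68.

8x − y = −24 and x + 8y = −68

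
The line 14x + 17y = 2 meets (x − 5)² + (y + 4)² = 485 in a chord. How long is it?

2√485

The distance from (5, −4) to the line is 0/√485, and r² = 485.
Chord = 2√(r² − d²) = 2·√(485) = 2√485.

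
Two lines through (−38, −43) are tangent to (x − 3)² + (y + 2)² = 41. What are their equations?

A line y − (−43) = m(x − (−38)) is tangent when its distance from (3, −2) is √41:
[m·(41) − (41)]² = 41(m² + 1)
20m² − 41m + 20 = 0, so m = 4/5 or m = 5/4.
Through (−38, −43) these give 4x − 5y = 63 and 5x − 4y = −18.

4x − 5y = 63 and 5x − 4y = −18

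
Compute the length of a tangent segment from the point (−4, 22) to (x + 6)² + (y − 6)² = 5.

√255

Centre (−6, 6), r² = 5. |PO|² = (2)² + (16)² = 260.
Power of the point: PT² = |PO|² − r² = 255, so PT = √255.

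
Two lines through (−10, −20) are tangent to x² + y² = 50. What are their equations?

x − y = 10 and 7x − y = −50

Write the tangent as mx − y + (−20 − m·(−10)) = 0 and set its distance from the centre to 5√2:
[m·(10) − (20)]² = 50(m² + 1)
m² − 8m + 7 = 0, so m = 1 or m = 7.
With m = 1: x − y = 10. With m = 7: 7x − y = −50.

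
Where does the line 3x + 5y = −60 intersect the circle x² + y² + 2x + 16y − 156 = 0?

Express y = (−60 − 3x)/5 and substitute into the circle:
34x² + 170x − 5100 = 0  ⟹  x² + 5x − 150 = 0
x = 10 or x = −15, giving (10, −18) and (−15, −3).

(−15, −3) and (10, −18)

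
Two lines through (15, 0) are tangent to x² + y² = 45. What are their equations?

x + 2y = 15 and x − 2y = 15

Let a tangent through (15, 0) have slope m. Its distance from (0, 0) must equal 3√5:
[m·(−15) − (0)]² = 45(m² + 1)
4m² − 1 = 0, so m = −1/2 or m = 1/2.
With m = −1/2: x + 2y = 15. With m = 1/2: x − 2y = 15.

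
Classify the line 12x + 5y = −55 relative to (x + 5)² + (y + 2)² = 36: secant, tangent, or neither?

Centre (−5, −2), r² = 36. Distance² from centre to line = (−15)²/169 = 225/169.
Since d² < r², the line cuts the circle twice.

secant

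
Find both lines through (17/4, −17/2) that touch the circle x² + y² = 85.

A line y − (−17/2) = m(x − (17/4)) is tangent when its distance from (0, 0) is √85:
[m·(−17/4) − (17/2)]² = 85(m² + 1)
63m² − 68m + 12 = 0, so m = 2/9 or m = 6/7.
With m = 2/9: 2x − 9y = 85. With m = 6/7: 6x − 7y = 85.

2x − 9y = 85 and 6x − 7y = 85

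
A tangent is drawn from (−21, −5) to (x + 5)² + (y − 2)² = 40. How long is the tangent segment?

The centre is (−5, 2) and r = 2√10. The square of the distance from P to the centre is 256 + 49 = 305.
By the tangent–radius right angle, tangent length = √(|PO|² − r²) = √265.

√265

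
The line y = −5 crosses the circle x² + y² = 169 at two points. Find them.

Express y = −5 and substitute into the circle:
x² − 144 = 0
x = 12 or x = −12, giving (12, −5) and (−12, −5).

(−12, −5) and (12, −5)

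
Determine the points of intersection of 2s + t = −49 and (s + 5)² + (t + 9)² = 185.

Substitute t = −2s − 49:
5s² + 170s + 1440 = 0  ⟹  s² + 34s + 288 = 0
s = −16 or s = −18, giving (−16, −17) and (−18, −13).

(−18, −13) and (−16, −17)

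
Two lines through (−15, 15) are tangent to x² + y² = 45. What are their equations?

Let a tangent through (−15, 15) have slope m. Its distance from (0, 0) must equal 3√5:
[m·(15) − (−15)]² = 45(m² + 1)
2m² + 5m + 2 = 0, so m = −2 or m = −1/2.
Through (−15, 15) these give 2x + y = −15 and x + 2y = 15.

2x + y = −15 and x + 2y = 15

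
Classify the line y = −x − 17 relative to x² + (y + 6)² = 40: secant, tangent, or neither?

Substituting the line into the circle gives 2x² + 22x + 81 = 0.
Discriminant = (22)² − 4·2·(81) = −164 < 0.
No real roots: the line does not meet the circle.

neither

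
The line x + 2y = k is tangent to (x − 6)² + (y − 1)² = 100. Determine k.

Tangency holds when the distance from the centre (6, 1) to the line equals the radius 10:
|1·6 + 2·1 − k| / √5 = 10
|k − (8)| = 10√5.

k = 8 ± 10√5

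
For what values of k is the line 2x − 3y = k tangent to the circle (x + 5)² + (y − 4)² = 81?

k = −22 ± 9√13

Tangency holds when the distance from the centre (−5, 4) to the line equals the radius 9:
|2·(−5) − 3·4 − k| / √13 = 9
|k − (−22)| = 9√13.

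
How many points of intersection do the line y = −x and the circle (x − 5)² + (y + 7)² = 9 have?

2

d² = (1·5 + 1·(−7) − (0))²/2 = 2; r² = 9.
Since d² < r², the line cuts the circle twice.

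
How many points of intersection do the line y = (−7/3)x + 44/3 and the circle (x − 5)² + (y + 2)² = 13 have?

2

d² = (7·5 + 3·(−2) − (44))²/58 = 225/58; r² = 13.
Since d² < r², the line cuts the circle twice.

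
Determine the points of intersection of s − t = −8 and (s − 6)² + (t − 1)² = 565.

(−16, −8) and (15, 23)

Express t = s + 8 and substitute into the circle:
2s² + 2s − 480 = 0  ⟹  s² + s − 240 = 0
s = 15 or s = −16, giving (15, 23) and (−16, −8).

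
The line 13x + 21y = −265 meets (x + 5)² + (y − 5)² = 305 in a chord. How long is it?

√610

Centre (−5, 5), r² = 305. Perpendicular distance d from centre to line = |305| / √610 = 305/√610.
Half the chord is √(r² − d²) = √(305/2), so the full chord is √610.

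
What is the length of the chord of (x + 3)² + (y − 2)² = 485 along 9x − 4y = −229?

Express y = (229 + 9x)/4 and substitute into the circle:
97x² + 4074x + 41225 = 0  ⟹  x² + 42x + 425 = 0
x = −17 or x = −25, giving (−17, 19) and (−25, 1).
Chord length = distance between (−17, 19) and (−25, 1) = √388 = 2√97.

2√97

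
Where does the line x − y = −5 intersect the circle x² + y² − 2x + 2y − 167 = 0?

(−11, −6) and (6, 11)

Express y = x + 5 and substitute into the circle:
2x² + 10x − 132 = 0  ⟹  x² + 5x − 66 = 0
x = 6 or x = −11, giving (6, 11) and (−11, −6).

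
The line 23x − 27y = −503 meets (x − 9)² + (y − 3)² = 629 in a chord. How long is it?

√1258

From the line, y = (503 + 23x)/27. Substituting:
1258x² + 6290x − 221408 = 0  ⟹  x² + 5x − 176 = 0
x = 11 or x = −16, giving (11, 28) and (−16, 5).
Chord length = distance between (11, 28) and (−16, 5) = √1258 = √1258.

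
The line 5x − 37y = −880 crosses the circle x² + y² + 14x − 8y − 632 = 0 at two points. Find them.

(−28, 20) and (9, 25)

Substitute y = (880 + 5x)/37:
1394x² + 26486x − 351288 = 0  ⟹  x² + 19x − 252 = 0
x = 9 or x = −28, giving (9, 25) and (−28, 20).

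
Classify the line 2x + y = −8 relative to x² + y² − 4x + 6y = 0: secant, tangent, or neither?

neither

Substituting the line into the circle gives 5x² + 16x + 16 = 0.
Discriminant = (16)² − 4·5·(16) = −64 < 0.
No real roots: the line does not meet the circle.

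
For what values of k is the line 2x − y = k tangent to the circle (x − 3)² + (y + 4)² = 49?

k = 10 ± 7√5

Tangency holds when the distance from the centre (3, −4) to the line equals the radius 7:
|2·3 − 1·(−4) − k| / √5 = 7
|k − (10)| = 7√5.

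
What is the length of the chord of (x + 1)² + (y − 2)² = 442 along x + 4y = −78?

2√17

From the line, y = (−78 − x)/4. Substituting:
17x² + 204x + 340 = 0  ⟹  x² + 12x + 20 = 0
x = −2 or x = −10, giving (−2, −19) and (−10, −17).
Chord length = distance between (−2, −19) and (−10, −17) = √68 = 2√17.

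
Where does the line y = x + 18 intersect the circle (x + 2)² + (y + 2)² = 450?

From the line, y = x + 18. Substituting:
2x² + 44x − 46 = 0  ⟹  x² + 22x − 23 = 0
x = 1 or x = −23, giving (1, 19) and (−23, −5).

(−23, −5) and (1, 19)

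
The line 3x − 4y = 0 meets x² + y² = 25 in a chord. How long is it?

10

The distance from (0, 0) to the line is 0/√25, and r² = 25.
Half the chord is √(r² − d²) = √(25), so the full chord is 10.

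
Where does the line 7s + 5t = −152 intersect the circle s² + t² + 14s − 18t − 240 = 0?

Substitute t = (−152 − 7s)/5:
74s² + 3108s + 30784 = 0  ⟹  s² + 42s + 416 = 0
s = −16 or s = −26, giving (−16, −8) and (−26, 6).

(−26, 6) and (−16, −8)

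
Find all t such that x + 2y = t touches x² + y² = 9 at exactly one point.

t = ±3√5

The line touches the circle iff its distance from (0, 0) is 3:
|1·0 + 2·0 − t| / √5 = 3
|t| = 3√5.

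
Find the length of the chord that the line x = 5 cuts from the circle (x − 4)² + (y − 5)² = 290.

Centre (4, 5), r² = 290. Perpendicular distance d from centre to line = |−1| / √1 = 1.
Half the chord is √(r² − d²) = √(289), so the full chord is 34.

34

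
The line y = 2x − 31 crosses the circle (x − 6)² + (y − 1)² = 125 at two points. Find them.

(11, −9) and (17, 3)

Substitute y = 2x − 31:
5x² − 140x + 935 = 0  ⟹  x² − 28x + 187 = 0
x = 17 or x = 11, giving (17, 3) and (11, −9).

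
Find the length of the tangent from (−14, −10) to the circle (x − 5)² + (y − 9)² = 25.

Centre (5, 9), r² = 25. |PO|² = (−19)² + (−19)² = 722.
By the tangent–radius right angle, tangent length = √(|PO|² − r²) = √697.

√697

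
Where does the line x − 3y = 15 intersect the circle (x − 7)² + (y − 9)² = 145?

Express y = (−15 + x)/3 and substitute into the circle:
10x² − 210x + 900 = 0  ⟹  x² − 21x + 90 = 0
x = 15 or x = 6, giving (15, 0) and (6, −3).

(6, −3) and (15, 0)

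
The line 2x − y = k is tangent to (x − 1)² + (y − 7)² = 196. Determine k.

Tangency holds when the distance from the centre (1, 7) to the line equals the radius 14:
|2·1 − 1·7 − k| / √5 = 14
|k − (−5)| = 14√5.

k = −5 ± 14√5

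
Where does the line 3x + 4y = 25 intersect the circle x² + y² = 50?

(−1, 7) and (7, 1)

Substitute y = (25 − 3x)/4:
25x² − 150x − 175 = 0  ⟹  x² − 6x − 7 = 0
x = 7 or x = −1, giving (7, 1) and (−1, 7).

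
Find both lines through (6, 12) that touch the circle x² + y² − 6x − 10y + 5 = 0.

A line y − (12) = m(x − (6)) is tangent when its distance from (3, 5) is √29:
(−3m − (−7))² = 29(m² + 1)
10m² + 21m − 10 = 0, so m = 2/5 or m = −5/2.
With m = 2/5: 2x − 5y = −48. With m = −5/2: 5x + 2y = 54.

2x − 5y = −48 and 5x + 2y = 54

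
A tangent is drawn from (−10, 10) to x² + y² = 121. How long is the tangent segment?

The centre is (0, 0) and r = 11. The square of the distance from P to the centre is 100 + 100 = 200.
Power of the point: PT² = |PO|² − r² = 79, so PT = √79.

√79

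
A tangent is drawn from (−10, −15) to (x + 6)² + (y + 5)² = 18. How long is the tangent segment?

7√2

The centre is (−6, −5) and r = 3√2. The square of the distance from P to the centre is 16 + 100 = 116.
By the tangent–radius right angle, tangent length = √(|PO|² − r²) = √98 = 7√2.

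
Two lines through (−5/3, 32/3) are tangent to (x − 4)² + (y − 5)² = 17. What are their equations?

x + 4y = 41 and 4x + y = 4

A line y − (32/3) = m(x − (−5/3)) is tangent when its distance from (4, 5) is √17:
(17/3m − (−17/3))² = 17(m² + 1)
4m² + 17m + 4 = 0, so m = −1/4 or m = −4.
With m = −1/4: x + 4y = 41. With m = −4: 4x + y = 4.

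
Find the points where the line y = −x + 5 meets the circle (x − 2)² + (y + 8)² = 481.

(−7, 12) and (22, −17)

Substitute y = −x + 5:
2x² − 30x − 308 = 0  ⟹  x² − 15x − 154 = 0
x = 22 or x = −7, giving (22, −17) and (−7, 12).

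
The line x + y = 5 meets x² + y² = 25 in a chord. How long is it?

Express y = −x + 5 and substitute into the circle:
2x² − 10x = 0  ⟹  x² − 5x = 0
x = 5 or x = 0, giving (5, 0) and (0, 5).
Chord length = distance between (5, 0) and (0, 5) = √50 = 5√2.

5√2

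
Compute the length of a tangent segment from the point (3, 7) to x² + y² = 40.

3√2

Centre (0, 0), r² = 40. |PO|² = (3)² + (7)² = 58.
By the tangent–radius right angle, tangent length = √(|PO|² − r²) = √18 = 3√2.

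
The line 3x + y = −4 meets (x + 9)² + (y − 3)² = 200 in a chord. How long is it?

8√10

Centre (−9, 3), r² = 200. Perpendicular distance d from centre to line = |−20| / √10 = 20/√10.
Chord = 2√(r² − d²) = 2·√(160) = 8√10.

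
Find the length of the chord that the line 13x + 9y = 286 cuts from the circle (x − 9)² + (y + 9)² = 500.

Substitute y = (286 − 13x)/9:
250x² − 11000x + 100750 = 0  ⟹  x² − 44x + 403 = 0
x = 31 or x = 13, giving (31, −13) and (13, 13).
Chord length = distance between (31, −13) and (13, 13) = √1000 = 10√10.

10√10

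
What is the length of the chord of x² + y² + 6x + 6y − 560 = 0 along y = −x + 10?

The distance from (−3, −3) to the line is 16/√2, and r² = 578.
Half the chord is √(r² − d²) = √(450), so the full chord is 30√2.

30√2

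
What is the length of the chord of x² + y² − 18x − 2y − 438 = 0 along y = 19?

28

Express y = 19 and substitute into the circle:
x² − 18x − 115 = 0
x = 23 or x = −5, giving (23, 19) and (−5, 19).
Chord length = distance between (23, 19) and (−5, 19) = √784 = 28.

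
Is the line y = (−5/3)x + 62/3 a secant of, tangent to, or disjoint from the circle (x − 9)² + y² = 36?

secant

d² = (5·9 + 3·0 − (62))²/34 = 17/2; r² = 36.
Since d² < r², the line cuts the circle twice.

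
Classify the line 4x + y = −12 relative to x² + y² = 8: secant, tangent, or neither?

neither

Substituting the line into the circle gives 17x² + 96x + 136 = 0.
Discriminant = (96)² − 4·17·(136) = −32 < 0.
No real roots: the line does not meet the circle.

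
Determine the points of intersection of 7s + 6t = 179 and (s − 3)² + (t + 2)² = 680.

(5, 24) and (29, −4)

Substitute t = (179 − 7s)/6:
85s² − 2890s + 12325 = 0  ⟹  s² − 34s + 145 = 0
s = 29 or s = 5, giving (29, −4) and (5, 24).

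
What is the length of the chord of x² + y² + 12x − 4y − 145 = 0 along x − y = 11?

Centre (−6, 2), r² = 185. Perpendicular distance d from centre to line = |−19| / √2 = 19/√2.
Chord = 2√(r² − d²) = 2·√(9/2) = 3√2.

3√2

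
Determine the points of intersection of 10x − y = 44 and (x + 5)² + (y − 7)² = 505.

(3, −14) and (7, 26)

From the line, y = 10x − 44. Substituting:
101x² − 1010x + 2121 = 0  ⟹  x² − 10x + 21 = 0
x = 7 or x = 3, giving (7, 26) and (3, −14).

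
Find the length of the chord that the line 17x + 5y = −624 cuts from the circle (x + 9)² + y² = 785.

Substitute y = (−624 − 17x)/5:
314x² + 21666x + 371776 = 0  ⟹  x² + 69x + 1184 = 0
x = −32 or x = −37, giving (−32, −16) and (−37, 1).
|(−32, −16) − (−37, 1)| = √((5)² + (−17)²) = √314.

√314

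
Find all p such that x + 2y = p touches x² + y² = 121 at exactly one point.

Tangency holds when the distance from the centre (0, 0) to the line equals the radius 11:
|1·0 + 2·0 − p| / √5 = 11
|p| = 11√5.

p = ±11√5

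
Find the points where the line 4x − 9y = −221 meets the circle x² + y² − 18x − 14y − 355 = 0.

Express y = (221 + 4x)/9 and substitute into the circle:
97x² − 194x − 7760 = 0  ⟹  x² − 2x − 80 = 0
x = 10 or x = −8, giving (10, 29) and (−8, 21).

(−8, 21) and (10, 29)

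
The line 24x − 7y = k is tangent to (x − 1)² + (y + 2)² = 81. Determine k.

Tangency holds when the distance from the centre (1, −2) to the line equals the radius 9:
|24·1 − 7·(−2) − k| / √625 = 9
|k − (38)| = 9·25, so k = 263 or k = −187.

k = −187 or k = 263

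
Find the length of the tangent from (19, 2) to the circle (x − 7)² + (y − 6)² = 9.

√151

Centre (7, 6), r² = 9. |PO|² = (12)² + (−4)² = 160.
The tangent meets the radius at right angles, so tangent² = |PO|² − r² = 160 − 9 = 151.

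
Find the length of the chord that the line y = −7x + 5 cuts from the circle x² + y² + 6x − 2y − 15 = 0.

5√2

Substitute y = −7x + 5:
50x² − 50x = 0  ⟹  x² − x = 0
x = 1 or x = 0, giving (1, −2) and (0, 5).
|(1, −2) − (0, 5)| = √((1)² + (−7)²) = 5√2.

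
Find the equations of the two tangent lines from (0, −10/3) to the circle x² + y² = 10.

x − 3y = 10 and x + 3y = −10

A line y − (−10/3) = m(x − (0)) is tangent when its distance from (0, 0) is √10:
[m·(0) − (10/3)]² = 10(m² + 1)
9m² − 1 = 0, so m = 1/3 or m = −1/3.
With m = 1/3: x − 3y = 10. With m = −1/3: x + 3y = −10.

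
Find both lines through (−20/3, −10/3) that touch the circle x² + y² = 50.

A line y − (−10/3) = m(x − (−20/3)) is tangent when its distance from (0, 0) is 5√2:
[m·(20/3) − (10/3)]² = 50(m² + 1)
m² + 8m + 7 = 0, so m = −7 or m = −1.
Through (−20/3, −10/3) these give 7x + y = −50 and x + y = −10.

7x + y = −50 and x + y = −10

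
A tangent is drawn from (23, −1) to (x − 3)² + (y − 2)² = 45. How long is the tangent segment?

2√91

Centre (3, 2), r² = 45. |PO|² = (20)² + (−3)² = 409.
By the tangent–radius right angle, tangent length = √(|PO|² − r²) = √364 = 2√91.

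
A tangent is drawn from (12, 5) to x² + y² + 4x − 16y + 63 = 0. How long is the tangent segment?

10√2

With centre O = (−2, 8), |OP|² = 205 and r² = 5.
The tangent meets the radius at right angles, so tangent² = |PO|² − r² = 205 − 5 = 200.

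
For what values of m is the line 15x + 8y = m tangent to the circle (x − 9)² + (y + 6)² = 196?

m = −151 or m = 325

The line touches the circle iff its distance from (9, −6) is 14:
|15·9 + 8·(−6) − m| / √289 = 14
|m − (87)| = 14·17, so m = 325 or m = −151.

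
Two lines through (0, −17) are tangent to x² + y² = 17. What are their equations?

Let a tangent through (0, −17) have slope m. Its distance from (0, 0) must equal √17:
[m·(0) − (17)]² = 17(m² + 1)
m² − 16 = 0, so m = −4 or m = 4.
Through (0, −17) these give 4x + y = −17 and 4x − y = 17.

4x + y = −17 and 4x − y = 17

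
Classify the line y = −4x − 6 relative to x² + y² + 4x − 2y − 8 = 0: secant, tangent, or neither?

d² = (4·(−2) + 1·1 − (−6))²/17 = 1/17; r² = 13.
Since d² < r², the line cuts the circle twice.

secant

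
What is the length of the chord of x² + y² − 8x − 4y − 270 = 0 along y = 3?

Centre (4, 2), r² = 290. Perpendicular distance d from centre to line = |−1| / √1 = 1.
Half the chord is √(r² − d²) = √(289), so the full chord is 34.

34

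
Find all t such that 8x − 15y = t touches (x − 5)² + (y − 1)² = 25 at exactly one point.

t = −60 or t = 110

The line touches the circle iff its distance from (5, 1) is 5:
|8·5 − 15·1 − t| / √289 = 5
|t − (25)| = 5·17, so t = 110 or t = −60.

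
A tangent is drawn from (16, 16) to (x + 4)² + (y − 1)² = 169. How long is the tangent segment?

Centre (−4, 1), r² = 169. |PO|² = (20)² + (15)² = 625.
Power of the point: PT² = |PO|² − r² = 456, so PT = 2√114.

2√114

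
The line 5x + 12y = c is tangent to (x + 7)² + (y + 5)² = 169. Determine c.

c = −264 or c = 74

For a tangent, require d(centre, line) = r = 13.
|5·(−7) + 12·(−5) − c| / √169 = 13
|c − (−95)| = 13·13, so c = 74 or c = −264.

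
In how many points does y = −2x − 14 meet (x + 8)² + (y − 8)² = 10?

2

Substituting the line into the circle gives 5x² + 104x + 538 = 0.
Discriminant = (104)² − 4·5·(538) = 56 > 0.
Two real roots: the line is a secant.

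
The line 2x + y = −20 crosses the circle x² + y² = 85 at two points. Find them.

Express y = −2x − 20 and substitute into the circle:
5x² + 80x + 315 = 0  ⟹  x² + 16x + 63 = 0
x = −7 or x = −9, giving (−7, −6) and (−9, −2).

(−9, −2) and (−7, −6)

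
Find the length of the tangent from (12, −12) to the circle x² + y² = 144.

12

Centre (0, 0), r² = 144. |PO|² = (12)² + (−12)² = 288.
The tangent meets the radius at right angles, so tangent² = |PO|² − r² = 288 − 144 = 144.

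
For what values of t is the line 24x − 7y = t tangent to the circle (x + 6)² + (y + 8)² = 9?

t = −163 or t = −13

Tangency holds when the distance from the centre (−6, −8) to the line equals the radius 3:
|24·(−6) − 7·(−8) − t| / √625 = 3
|t − (−88)| = 3·25, so t = −13 or t = −163.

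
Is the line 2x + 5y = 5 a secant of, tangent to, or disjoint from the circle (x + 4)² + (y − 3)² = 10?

secant

Substituting the line into the circle gives 29x² + 240x + 250 = 0.
Δ = 57600 − 29000 = 28600.
Two real roots: the line is a secant.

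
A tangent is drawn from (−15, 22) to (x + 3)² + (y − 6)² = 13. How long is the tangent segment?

3√43

The centre is (−3, 6) and r = √13. The square of the distance from P to the centre is 144 + 256 = 400.
By the tangent–radius right angle, tangent length = √(|PO|² − r²) = √387 = 3√43.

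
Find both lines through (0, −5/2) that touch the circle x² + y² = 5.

A line y − (−5/2) = m(x − (0)) is tangent when its distance from (0, 0) is √5:
(0m − (5/2))² = 5(m² + 1)
4m² − 1 = 0, so m = 1/2 or m = −1/2.
Through (0, −5/2) these give x − 2y = 5 and x + 2y = −5.

x − 2y = 5 and x + 2y = −5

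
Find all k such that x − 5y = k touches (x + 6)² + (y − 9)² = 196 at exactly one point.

Tangency holds when the distance from the centre (−6, 9) to the line equals the radius 14:
|1·(−6) − 5·9 − k| / √26 = 14
|k − (−51)| = 14√26.

k = −51 ± 14√26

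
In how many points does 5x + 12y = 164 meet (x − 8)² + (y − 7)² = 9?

0

d² = (5·8 + 12·7 − (164))²/169 = 1600/169; r² = 9.
Since d² > r², the line lies outside the circle.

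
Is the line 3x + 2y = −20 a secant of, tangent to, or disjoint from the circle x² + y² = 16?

Substituting the line into the circle gives 13x² + 120x + 336 = 0.
Δ = 14400 − 17472 = −3072.
No real roots: the line does not meet the circle.

disjoint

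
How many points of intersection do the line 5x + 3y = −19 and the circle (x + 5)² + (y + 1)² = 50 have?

Substituting the line into the circle gives 34x² + 250x + 31 = 0.
Δ = 62500 − 4216 = 58284.
Two real roots: the line is a secant.

2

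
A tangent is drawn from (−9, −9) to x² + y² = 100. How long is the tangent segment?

Centre (0, 0), r² = 100. |PO|² = (−9)² + (−9)² = 162.
By the tangent–radius right angle, tangent length = √(|PO|² − r²) = √62.

√62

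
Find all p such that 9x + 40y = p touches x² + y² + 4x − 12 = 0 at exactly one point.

p = −182 or p = 146

For a tangent, require d(centre, line) = r = 4.
|9·(−2) + 40·0 − p| / √1681 = 4
|p − (−18)| = 4·41, so p = 146 or p = −182.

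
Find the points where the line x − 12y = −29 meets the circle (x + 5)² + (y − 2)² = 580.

Substitute y = (29 + x)/12:
145x² + 1450x − 79895 = 0  ⟹  x² + 10x − 551 = 0
x = 19 or x = −29, giving (19, 4) and (−29, 0).

(−29, 0) and (19, 4)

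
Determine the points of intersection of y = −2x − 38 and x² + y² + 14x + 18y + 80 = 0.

Express y = −2x − 38 and substitute into the circle:
5x² + 130x + 840 = 0  ⟹  x² + 26x + 168 = 0
x = −12 or x = −14, giving (−12, −14) and (−14, −10).

(−14, −10) and (−12, −14)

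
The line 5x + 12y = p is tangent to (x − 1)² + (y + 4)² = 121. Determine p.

p = −186 or p = 100

The line touches the circle iff its distance from (1, −4) is 11:
|5·1 + 12·(−4) − p| / √169 = 11
|p − (−43)| = 11·13, so p = 100 or p = −186.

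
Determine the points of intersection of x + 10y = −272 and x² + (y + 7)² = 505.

From the line, y = (−272 − x)/10. Substituting:
101x² + 404x − 9696 = 0  ⟹  x² + 4x − 96 = 0
x = 8 or x = −12, giving (8, −28) and (−12, −26).

(−12, −26) and (8, −28)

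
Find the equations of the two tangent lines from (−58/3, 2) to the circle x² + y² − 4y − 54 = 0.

Let a tangent through (−58/3, 2) have slope m. Its distance from (0, 2) must equal √58:
(58/3m − (0))² = 58(m² + 1)
49m² − 9 = 0, so m = −3/7 or m = 3/7.
With m = −3/7: 3x + 7y = −44. With m = 3/7: 3x − 7y = −72.

3x + 7y = −44 and 3x − 7y = −72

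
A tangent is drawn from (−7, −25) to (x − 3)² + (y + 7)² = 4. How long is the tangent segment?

The centre is (3, −7) and r = 2. The square of the distance from P to the centre is 100 + 324 = 424.
By the tangent–radius right angle, tangent length = √(|PO|² − r²) = √420 = 2√105.

2√105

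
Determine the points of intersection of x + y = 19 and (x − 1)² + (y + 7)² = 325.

(11, 8) and (16, 3)

Substitute y = −x + 19:
2x² − 54x + 352 = 0  ⟹  x² − 27x + 176 = 0
x = 16 or x = 11, giving (16, 3) and (11, 8).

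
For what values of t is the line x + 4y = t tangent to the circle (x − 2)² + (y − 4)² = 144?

For a tangent, require d(centre, line) = r = 12.
|1·2 + 4·4 − t| / √17 = 12
|t − (18)| = 12√17.

t = 18 ± 12√17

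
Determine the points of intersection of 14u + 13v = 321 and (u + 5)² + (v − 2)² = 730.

(−4, 29) and (22, 1)

Express v = (321 − 14u)/13 and substitute into the circle:
365u² − 6570u − 32120 = 0  ⟹  u² − 18u − 88 = 0
u = 22 or u = −4, giving (22, 1) and (−4, 29).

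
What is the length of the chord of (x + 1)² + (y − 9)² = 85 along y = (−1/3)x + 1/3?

3√10

From the line, y = (1 − x)/3. Substituting:
10x² + 70x − 80 = 0  ⟹  x² + 7x − 8 = 0
x = 1 or x = −8, giving (1, 0) and (−8, 3).
|(1, 0) − (−8, 3)| = √((9)² + (−3)²) = 3√10.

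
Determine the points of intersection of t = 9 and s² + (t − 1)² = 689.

(−25, 9) and (25, 9)

Substitute t = 9:
s² − 625 = 0
s = 25 or s = −25, giving (25, 9) and (−25, 9).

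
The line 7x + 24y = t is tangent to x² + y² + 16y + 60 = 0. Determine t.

t = −242 or t = −142

The line touches the circle iff its distance from (0, −8) is 2:
|7·0 + 24·(−8) − t| / √625 = 2
|t − (−192)| = 2·25, so t = −142 or t = −242.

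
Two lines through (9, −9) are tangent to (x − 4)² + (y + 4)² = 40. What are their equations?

x − 3y = 36 and 3x − y = 36

Write the tangent as mx − y + (−9 − m·(9)) = 0 and set its distance from the centre to 2√10:
(−5m − (5))² = 40(m² + 1)
3m² − 10m + 3 = 0, so m = 1/3 or m = 3.
Through (9, −9) these give x − 3y = 36 and 3x − y = 36.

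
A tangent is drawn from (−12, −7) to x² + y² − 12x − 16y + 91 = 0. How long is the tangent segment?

With centre O = (6, 8), |OP|² = 549 and r² = 9.
The tangent meets the radius at right angles, so tangent² = |PO|² − r² = 549 − 9 = 540.

6√15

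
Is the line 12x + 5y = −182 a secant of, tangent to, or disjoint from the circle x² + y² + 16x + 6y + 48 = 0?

disjoint

Centre (−8, −3), r² = 25. Distance² from centre to line = (71)²/169 = 5041/169.
Since d² > r², the line lies outside the circle.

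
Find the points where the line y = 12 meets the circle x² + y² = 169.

(−5, 12) and (5, 12)

Substitute y = 12:
x² − 25 = 0
x = 5 or x = −5, giving (5, 12) and (−5, 12).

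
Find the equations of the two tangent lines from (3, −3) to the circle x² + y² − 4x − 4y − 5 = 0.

2x + 3y = −3 and 3x − 2y = 15

A line y − (−3) = m(x − (3)) is tangent when its distance from (2, 2) is √13:
(−1m − (5))² = 13(m² + 1)
6m² − 5m − 6 = 0, so m = −2/3 or m = 3/2.
Through (3, −3) these give 2x + 3y = −3 and 3x − 2y = 15.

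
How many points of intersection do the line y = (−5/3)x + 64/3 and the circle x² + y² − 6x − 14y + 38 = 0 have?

0

d² = (5·3 + 3·7 − (64))²/34 = 392/17; r² = 20.
Since d² > r², the line lies outside the circle.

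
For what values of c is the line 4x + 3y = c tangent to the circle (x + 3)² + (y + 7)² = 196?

For a tangent, require d(centre, line) = r = 14.
|4·(−3) + 3·(−7) − c| / √25 = 14
|c − (−33)| = 14·5, so c = 37 or c = −103.

c = −103 or c = 37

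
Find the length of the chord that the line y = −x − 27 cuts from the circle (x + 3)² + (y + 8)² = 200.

Centre (−3, −8), r² = 200. Perpendicular distance d from centre to line = |16| / √2 = 16/√2.
Half the chord is √(r² − d²) = √(72), so the full chord is 12√2.

12√2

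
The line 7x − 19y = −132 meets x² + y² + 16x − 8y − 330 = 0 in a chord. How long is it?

2√410

From the line, y = (132 + 7x)/19. Substituting:
410x² + 6560x − 121770 = 0  ⟹  x² + 16x − 297 = 0
x = 11 or x = −27, giving (11, 11) and (−27, −3).
|(11, 11) − (−27, −3)| = √((38)² + (14)²) = 2√410.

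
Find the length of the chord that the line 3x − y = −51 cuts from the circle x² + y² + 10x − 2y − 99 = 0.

Express y = 3x + 51 and substitute into the circle:
10x² + 310x + 2400 = 0  ⟹  x² + 31x + 240 = 0
x = −15 or x = −16, giving (−15, 6) and (−16, 3).
Chord length = distance between (−15, 6) and (−16, 3) = √10 = √10.

√10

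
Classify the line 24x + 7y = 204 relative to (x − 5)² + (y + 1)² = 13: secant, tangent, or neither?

neither

Substituting the line into the circle gives 625x² − 10618x + 45109 = 0.
Discriminant = (−10618)² − 4·625·(45109) = −30576 < 0.
No real roots: the line does not meet the circle.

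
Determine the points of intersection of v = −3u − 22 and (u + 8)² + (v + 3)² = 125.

(−10, 8) and (−3, −13)

From the line, v = −3u − 22. Substituting:
10u² + 130u + 300 = 0  ⟹  u² + 13u + 30 = 0
u = −3 or u = −10, giving (−3, −13) and (−10, 8).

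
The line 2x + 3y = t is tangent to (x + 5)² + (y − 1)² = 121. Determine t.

The line touches the circle iff its distance from (−5, 1) is 11:
|2·(−5) + 3·1 − t| / √13 = 11
|t − (−7)| = 11√13.

t = −7 ± 11√13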